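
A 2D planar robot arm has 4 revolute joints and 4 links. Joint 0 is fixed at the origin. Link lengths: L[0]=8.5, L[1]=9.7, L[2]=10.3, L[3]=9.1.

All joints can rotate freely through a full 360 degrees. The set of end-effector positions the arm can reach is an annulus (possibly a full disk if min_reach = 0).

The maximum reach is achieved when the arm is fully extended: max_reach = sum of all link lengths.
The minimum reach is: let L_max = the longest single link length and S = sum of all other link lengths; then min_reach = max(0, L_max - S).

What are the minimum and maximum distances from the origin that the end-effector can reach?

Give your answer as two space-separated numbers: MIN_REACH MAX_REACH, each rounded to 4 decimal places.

Link lengths: [8.5, 9.7, 10.3, 9.1]
max_reach = 8.5 + 9.7 + 10.3 + 9.1 = 37.6
L_max = max([8.5, 9.7, 10.3, 9.1]) = 10.3
S (sum of others) = 37.6 - 10.3 = 27.3
min_reach = max(0, 10.3 - 27.3) = max(0, -17) = 0

Answer: 0.0000 37.6000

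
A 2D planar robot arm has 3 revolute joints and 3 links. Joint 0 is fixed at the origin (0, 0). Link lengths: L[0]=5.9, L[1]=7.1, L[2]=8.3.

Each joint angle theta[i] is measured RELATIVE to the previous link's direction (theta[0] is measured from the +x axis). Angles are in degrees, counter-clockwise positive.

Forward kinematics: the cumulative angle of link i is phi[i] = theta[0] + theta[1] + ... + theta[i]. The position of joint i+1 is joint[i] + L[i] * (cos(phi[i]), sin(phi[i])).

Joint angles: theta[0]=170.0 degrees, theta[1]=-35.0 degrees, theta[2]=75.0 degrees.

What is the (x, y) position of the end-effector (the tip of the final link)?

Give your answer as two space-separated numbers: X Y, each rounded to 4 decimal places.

Answer: -18.0188 1.8950

Derivation:
joint[0] = (0.0000, 0.0000)  (base)
link 0: phi[0] = 170 = 170 deg
  cos(170 deg) = -0.9848, sin(170 deg) = 0.1736
  joint[1] = (0.0000, 0.0000) + 5.9 * (-0.9848, 0.1736) = (0.0000 + -5.8104, 0.0000 + 1.0245) = (-5.8104, 1.0245)
link 1: phi[1] = 170 + -35 = 135 deg
  cos(135 deg) = -0.7071, sin(135 deg) = 0.7071
  joint[2] = (-5.8104, 1.0245) + 7.1 * (-0.7071, 0.7071) = (-5.8104 + -5.0205, 1.0245 + 5.0205) = (-10.8308, 6.0450)
link 2: phi[2] = 170 + -35 + 75 = 210 deg
  cos(210 deg) = -0.8660, sin(210 deg) = -0.5000
  joint[3] = (-10.8308, 6.0450) + 8.3 * (-0.8660, -0.5000) = (-10.8308 + -7.1880, 6.0450 + -4.1500) = (-18.0188, 1.8950)
End effector: (-18.0188, 1.8950)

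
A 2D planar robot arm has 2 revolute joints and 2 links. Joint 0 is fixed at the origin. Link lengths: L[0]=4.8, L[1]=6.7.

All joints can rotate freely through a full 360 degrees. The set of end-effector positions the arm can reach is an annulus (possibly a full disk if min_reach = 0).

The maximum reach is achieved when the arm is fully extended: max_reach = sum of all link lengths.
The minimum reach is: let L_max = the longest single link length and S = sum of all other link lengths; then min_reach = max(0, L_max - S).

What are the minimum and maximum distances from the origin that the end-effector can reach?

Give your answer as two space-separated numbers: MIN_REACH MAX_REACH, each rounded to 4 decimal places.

Answer: 1.9000 11.5000

Derivation:
Link lengths: [4.8, 6.7]
max_reach = 4.8 + 6.7 = 11.5
L_max = max([4.8, 6.7]) = 6.7
S (sum of others) = 11.5 - 6.7 = 4.8
min_reach = max(0, 6.7 - 4.8) = max(0, 1.9) = 1.9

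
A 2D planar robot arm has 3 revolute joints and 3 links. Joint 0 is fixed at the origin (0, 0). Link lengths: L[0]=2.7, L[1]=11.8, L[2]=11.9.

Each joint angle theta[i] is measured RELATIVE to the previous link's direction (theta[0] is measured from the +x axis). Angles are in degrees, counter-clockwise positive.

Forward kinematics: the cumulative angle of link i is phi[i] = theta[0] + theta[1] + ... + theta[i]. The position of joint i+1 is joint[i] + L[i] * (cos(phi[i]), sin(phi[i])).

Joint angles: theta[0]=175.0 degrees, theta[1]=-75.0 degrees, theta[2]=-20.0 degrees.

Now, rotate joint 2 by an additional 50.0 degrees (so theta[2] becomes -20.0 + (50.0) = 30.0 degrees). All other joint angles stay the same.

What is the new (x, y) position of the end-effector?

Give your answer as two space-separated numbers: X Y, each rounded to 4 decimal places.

Answer: -12.3879 20.9720

Derivation:
joint[0] = (0.0000, 0.0000)  (base)
link 0: phi[0] = 175 = 175 deg
  cos(175 deg) = -0.9962, sin(175 deg) = 0.0872
  joint[1] = (0.0000, 0.0000) + 2.7 * (-0.9962, 0.0872) = (0.0000 + -2.6897, 0.0000 + 0.2353) = (-2.6897, 0.2353)
link 1: phi[1] = 175 + -75 = 100 deg
  cos(100 deg) = -0.1736, sin(100 deg) = 0.9848
  joint[2] = (-2.6897, 0.2353) + 11.8 * (-0.1736, 0.9848) = (-2.6897 + -2.0490, 0.2353 + 11.6207) = (-4.7388, 11.8561)
link 2: phi[2] = 175 + -75 + 30 = 130 deg
  cos(130 deg) = -0.6428, sin(130 deg) = 0.7660
  joint[3] = (-4.7388, 11.8561) + 11.9 * (-0.6428, 0.7660) = (-4.7388 + -7.6492, 11.8561 + 9.1159) = (-12.3879, 20.9720)
End effector: (-12.3879, 20.9720)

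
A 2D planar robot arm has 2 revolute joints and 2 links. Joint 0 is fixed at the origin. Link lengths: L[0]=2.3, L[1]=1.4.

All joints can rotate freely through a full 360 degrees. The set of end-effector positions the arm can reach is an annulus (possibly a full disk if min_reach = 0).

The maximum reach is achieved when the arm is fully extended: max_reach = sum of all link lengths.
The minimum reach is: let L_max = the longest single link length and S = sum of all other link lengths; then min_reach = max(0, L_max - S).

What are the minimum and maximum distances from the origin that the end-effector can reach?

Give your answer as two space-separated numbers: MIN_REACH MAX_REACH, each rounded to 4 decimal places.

Answer: 0.9000 3.7000

Derivation:
Link lengths: [2.3, 1.4]
max_reach = 2.3 + 1.4 = 3.7
L_max = max([2.3, 1.4]) = 2.3
S (sum of others) = 3.7 - 2.3 = 1.4
min_reach = max(0, 2.3 - 1.4) = max(0, 0.9) = 0.9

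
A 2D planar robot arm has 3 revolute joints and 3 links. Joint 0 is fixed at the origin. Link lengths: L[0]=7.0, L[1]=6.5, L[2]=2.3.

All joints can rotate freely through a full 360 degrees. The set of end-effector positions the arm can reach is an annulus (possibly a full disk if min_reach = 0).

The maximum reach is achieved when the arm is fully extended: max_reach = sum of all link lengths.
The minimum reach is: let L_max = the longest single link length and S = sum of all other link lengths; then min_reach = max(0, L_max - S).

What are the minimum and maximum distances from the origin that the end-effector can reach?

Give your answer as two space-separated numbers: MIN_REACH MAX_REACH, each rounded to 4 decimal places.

Link lengths: [7.0, 6.5, 2.3]
max_reach = 7 + 6.5 + 2.3 = 15.8
L_max = max([7.0, 6.5, 2.3]) = 7
S (sum of others) = 15.8 - 7 = 8.8
min_reach = max(0, 7 - 8.8) = max(0, -1.8) = 0

Answer: 0.0000 15.8000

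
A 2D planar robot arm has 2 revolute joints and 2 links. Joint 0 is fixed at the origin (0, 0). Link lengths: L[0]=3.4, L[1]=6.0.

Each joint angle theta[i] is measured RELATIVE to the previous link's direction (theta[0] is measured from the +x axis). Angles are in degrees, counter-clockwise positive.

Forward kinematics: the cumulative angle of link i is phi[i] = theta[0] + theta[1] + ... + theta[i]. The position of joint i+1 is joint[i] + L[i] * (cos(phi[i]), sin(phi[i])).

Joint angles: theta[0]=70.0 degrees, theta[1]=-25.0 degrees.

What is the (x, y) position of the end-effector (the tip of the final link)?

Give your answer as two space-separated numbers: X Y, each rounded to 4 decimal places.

Answer: 5.4055 7.4376

Derivation:
joint[0] = (0.0000, 0.0000)  (base)
link 0: phi[0] = 70 = 70 deg
  cos(70 deg) = 0.3420, sin(70 deg) = 0.9397
  joint[1] = (0.0000, 0.0000) + 3.4 * (0.3420, 0.9397) = (0.0000 + 1.1629, 0.0000 + 3.1950) = (1.1629, 3.1950)
link 1: phi[1] = 70 + -25 = 45 deg
  cos(45 deg) = 0.7071, sin(45 deg) = 0.7071
  joint[2] = (1.1629, 3.1950) + 6 * (0.7071, 0.7071) = (1.1629 + 4.2426, 3.1950 + 4.2426) = (5.4055, 7.4376)
End effector: (5.4055, 7.4376)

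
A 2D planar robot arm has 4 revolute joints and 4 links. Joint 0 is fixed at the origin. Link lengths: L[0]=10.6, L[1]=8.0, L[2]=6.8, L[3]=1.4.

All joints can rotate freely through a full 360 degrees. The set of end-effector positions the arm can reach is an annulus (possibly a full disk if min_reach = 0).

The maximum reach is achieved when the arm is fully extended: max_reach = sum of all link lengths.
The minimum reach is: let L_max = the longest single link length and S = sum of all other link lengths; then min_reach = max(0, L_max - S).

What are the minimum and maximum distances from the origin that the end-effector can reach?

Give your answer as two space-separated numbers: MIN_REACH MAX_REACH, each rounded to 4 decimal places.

Link lengths: [10.6, 8.0, 6.8, 1.4]
max_reach = 10.6 + 8 + 6.8 + 1.4 = 26.8
L_max = max([10.6, 8.0, 6.8, 1.4]) = 10.6
S (sum of others) = 26.8 - 10.6 = 16.2
min_reach = max(0, 10.6 - 16.2) = max(0, -5.6) = 0

Answer: 0.0000 26.8000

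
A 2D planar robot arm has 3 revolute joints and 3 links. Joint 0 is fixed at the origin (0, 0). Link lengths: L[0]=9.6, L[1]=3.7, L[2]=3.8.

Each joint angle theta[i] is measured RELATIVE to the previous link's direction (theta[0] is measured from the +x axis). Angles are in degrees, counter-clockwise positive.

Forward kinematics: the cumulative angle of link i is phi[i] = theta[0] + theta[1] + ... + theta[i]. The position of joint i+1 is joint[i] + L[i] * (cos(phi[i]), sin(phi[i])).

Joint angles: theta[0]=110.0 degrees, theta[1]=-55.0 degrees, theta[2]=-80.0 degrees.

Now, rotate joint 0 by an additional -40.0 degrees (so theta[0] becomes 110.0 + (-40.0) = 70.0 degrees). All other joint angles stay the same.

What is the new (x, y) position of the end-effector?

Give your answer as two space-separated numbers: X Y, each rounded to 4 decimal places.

Answer: 8.4633 6.5347

Derivation:
joint[0] = (0.0000, 0.0000)  (base)
link 0: phi[0] = 70 = 70 deg
  cos(70 deg) = 0.3420, sin(70 deg) = 0.9397
  joint[1] = (0.0000, 0.0000) + 9.6 * (0.3420, 0.9397) = (0.0000 + 3.2834, 0.0000 + 9.0210) = (3.2834, 9.0210)
link 1: phi[1] = 70 + -55 = 15 deg
  cos(15 deg) = 0.9659, sin(15 deg) = 0.2588
  joint[2] = (3.2834, 9.0210) + 3.7 * (0.9659, 0.2588) = (3.2834 + 3.5739, 9.0210 + 0.9576) = (6.8573, 9.9787)
link 2: phi[2] = 70 + -55 + -80 = -65 deg
  cos(-65 deg) = 0.4226, sin(-65 deg) = -0.9063
  joint[3] = (6.8573, 9.9787) + 3.8 * (0.4226, -0.9063) = (6.8573 + 1.6059, 9.9787 + -3.4440) = (8.4633, 6.5347)
End effector: (8.4633, 6.5347)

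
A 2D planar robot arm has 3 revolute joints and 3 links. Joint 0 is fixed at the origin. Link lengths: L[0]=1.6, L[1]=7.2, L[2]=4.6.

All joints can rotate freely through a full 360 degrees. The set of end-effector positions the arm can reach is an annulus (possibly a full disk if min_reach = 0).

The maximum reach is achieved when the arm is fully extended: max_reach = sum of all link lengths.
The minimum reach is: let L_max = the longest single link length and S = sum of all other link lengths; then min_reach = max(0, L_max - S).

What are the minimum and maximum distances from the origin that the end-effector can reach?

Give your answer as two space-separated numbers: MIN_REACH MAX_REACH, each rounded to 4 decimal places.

Answer: 1.0000 13.4000

Derivation:
Link lengths: [1.6, 7.2, 4.6]
max_reach = 1.6 + 7.2 + 4.6 = 13.4
L_max = max([1.6, 7.2, 4.6]) = 7.2
S (sum of others) = 13.4 - 7.2 = 6.2
min_reach = max(0, 7.2 - 6.2) = max(0, 1) = 1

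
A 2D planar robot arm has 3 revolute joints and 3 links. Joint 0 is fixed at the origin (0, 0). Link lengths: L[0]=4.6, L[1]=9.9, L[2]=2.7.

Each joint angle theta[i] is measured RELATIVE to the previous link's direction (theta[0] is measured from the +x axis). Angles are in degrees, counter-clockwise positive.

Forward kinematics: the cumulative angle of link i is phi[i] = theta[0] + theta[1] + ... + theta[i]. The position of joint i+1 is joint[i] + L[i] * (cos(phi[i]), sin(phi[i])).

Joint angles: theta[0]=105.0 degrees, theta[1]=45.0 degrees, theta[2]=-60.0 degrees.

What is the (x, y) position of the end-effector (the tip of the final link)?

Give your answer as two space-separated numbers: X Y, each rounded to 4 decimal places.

joint[0] = (0.0000, 0.0000)  (base)
link 0: phi[0] = 105 = 105 deg
  cos(105 deg) = -0.2588, sin(105 deg) = 0.9659
  joint[1] = (0.0000, 0.0000) + 4.6 * (-0.2588, 0.9659) = (0.0000 + -1.1906, 0.0000 + 4.4433) = (-1.1906, 4.4433)
link 1: phi[1] = 105 + 45 = 150 deg
  cos(150 deg) = -0.8660, sin(150 deg) = 0.5000
  joint[2] = (-1.1906, 4.4433) + 9.9 * (-0.8660, 0.5000) = (-1.1906 + -8.5737, 4.4433 + 4.9500) = (-9.7642, 9.3933)
link 2: phi[2] = 105 + 45 + -60 = 90 deg
  cos(90 deg) = 0.0000, sin(90 deg) = 1.0000
  joint[3] = (-9.7642, 9.3933) + 2.7 * (0.0000, 1.0000) = (-9.7642 + 0.0000, 9.3933 + 2.7000) = (-9.7642, 12.0933)
End effector: (-9.7642, 12.0933)

Answer: -9.7642 12.0933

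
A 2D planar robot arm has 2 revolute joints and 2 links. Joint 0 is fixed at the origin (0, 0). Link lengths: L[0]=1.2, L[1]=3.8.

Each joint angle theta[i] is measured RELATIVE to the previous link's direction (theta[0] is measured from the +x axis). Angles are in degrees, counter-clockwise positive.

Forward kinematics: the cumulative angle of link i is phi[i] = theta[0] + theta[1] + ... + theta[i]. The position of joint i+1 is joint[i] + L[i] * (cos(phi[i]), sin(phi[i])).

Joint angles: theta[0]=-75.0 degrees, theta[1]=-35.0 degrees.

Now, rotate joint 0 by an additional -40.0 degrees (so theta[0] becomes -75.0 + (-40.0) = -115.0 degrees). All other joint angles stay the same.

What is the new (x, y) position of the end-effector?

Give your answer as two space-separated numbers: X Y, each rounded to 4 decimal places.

Answer: -3.7980 -2.9876

Derivation:
joint[0] = (0.0000, 0.0000)  (base)
link 0: phi[0] = -115 = -115 deg
  cos(-115 deg) = -0.4226, sin(-115 deg) = -0.9063
  joint[1] = (0.0000, 0.0000) + 1.2 * (-0.4226, -0.9063) = (0.0000 + -0.5071, 0.0000 + -1.0876) = (-0.5071, -1.0876)
link 1: phi[1] = -115 + -35 = -150 deg
  cos(-150 deg) = -0.8660, sin(-150 deg) = -0.5000
  joint[2] = (-0.5071, -1.0876) + 3.8 * (-0.8660, -0.5000) = (-0.5071 + -3.2909, -1.0876 + -1.9000) = (-3.7980, -2.9876)
End effector: (-3.7980, -2.9876)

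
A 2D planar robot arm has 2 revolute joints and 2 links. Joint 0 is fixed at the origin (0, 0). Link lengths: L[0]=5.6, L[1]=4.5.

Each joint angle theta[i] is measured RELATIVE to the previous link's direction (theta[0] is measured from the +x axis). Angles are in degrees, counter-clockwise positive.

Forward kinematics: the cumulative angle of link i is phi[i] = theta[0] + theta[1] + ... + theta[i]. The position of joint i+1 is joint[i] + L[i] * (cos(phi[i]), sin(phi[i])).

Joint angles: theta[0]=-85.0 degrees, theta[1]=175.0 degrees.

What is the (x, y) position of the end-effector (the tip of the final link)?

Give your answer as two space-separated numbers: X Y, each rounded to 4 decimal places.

Answer: 0.4881 -1.0787

Derivation:
joint[0] = (0.0000, 0.0000)  (base)
link 0: phi[0] = -85 = -85 deg
  cos(-85 deg) = 0.0872, sin(-85 deg) = -0.9962
  joint[1] = (0.0000, 0.0000) + 5.6 * (0.0872, -0.9962) = (0.0000 + 0.4881, 0.0000 + -5.5787) = (0.4881, -5.5787)
link 1: phi[1] = -85 + 175 = 90 deg
  cos(90 deg) = 0.0000, sin(90 deg) = 1.0000
  joint[2] = (0.4881, -5.5787) + 4.5 * (0.0000, 1.0000) = (0.4881 + 0.0000, -5.5787 + 4.5000) = (0.4881, -1.0787)
End effector: (0.4881, -1.0787)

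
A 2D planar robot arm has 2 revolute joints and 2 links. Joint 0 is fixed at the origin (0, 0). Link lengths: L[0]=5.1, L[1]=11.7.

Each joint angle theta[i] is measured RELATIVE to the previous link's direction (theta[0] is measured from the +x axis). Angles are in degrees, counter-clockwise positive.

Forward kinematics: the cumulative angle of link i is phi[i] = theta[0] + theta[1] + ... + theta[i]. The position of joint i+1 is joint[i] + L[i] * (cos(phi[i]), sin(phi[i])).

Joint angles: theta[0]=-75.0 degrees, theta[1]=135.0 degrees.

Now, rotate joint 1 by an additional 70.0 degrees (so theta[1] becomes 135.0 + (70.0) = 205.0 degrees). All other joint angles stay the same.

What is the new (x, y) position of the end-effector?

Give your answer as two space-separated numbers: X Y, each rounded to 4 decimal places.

joint[0] = (0.0000, 0.0000)  (base)
link 0: phi[0] = -75 = -75 deg
  cos(-75 deg) = 0.2588, sin(-75 deg) = -0.9659
  joint[1] = (0.0000, 0.0000) + 5.1 * (0.2588, -0.9659) = (0.0000 + 1.3200, 0.0000 + -4.9262) = (1.3200, -4.9262)
link 1: phi[1] = -75 + 205 = 130 deg
  cos(130 deg) = -0.6428, sin(130 deg) = 0.7660
  joint[2] = (1.3200, -4.9262) + 11.7 * (-0.6428, 0.7660) = (1.3200 + -7.5206, -4.9262 + 8.9627) = (-6.2006, 4.0365)
End effector: (-6.2006, 4.0365)

Answer: -6.2006 4.0365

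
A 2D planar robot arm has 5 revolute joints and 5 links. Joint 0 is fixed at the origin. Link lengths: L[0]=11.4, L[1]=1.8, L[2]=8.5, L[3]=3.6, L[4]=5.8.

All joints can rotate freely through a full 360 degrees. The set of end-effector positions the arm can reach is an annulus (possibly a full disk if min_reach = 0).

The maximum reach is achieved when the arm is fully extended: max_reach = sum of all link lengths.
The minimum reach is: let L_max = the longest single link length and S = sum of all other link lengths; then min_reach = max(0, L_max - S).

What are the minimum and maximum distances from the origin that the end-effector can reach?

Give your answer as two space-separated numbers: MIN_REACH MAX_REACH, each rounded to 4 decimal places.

Link lengths: [11.4, 1.8, 8.5, 3.6, 5.8]
max_reach = 11.4 + 1.8 + 8.5 + 3.6 + 5.8 = 31.1
L_max = max([11.4, 1.8, 8.5, 3.6, 5.8]) = 11.4
S (sum of others) = 31.1 - 11.4 = 19.7
min_reach = max(0, 11.4 - 19.7) = max(0, -8.3) = 0

Answer: 0.0000 31.1000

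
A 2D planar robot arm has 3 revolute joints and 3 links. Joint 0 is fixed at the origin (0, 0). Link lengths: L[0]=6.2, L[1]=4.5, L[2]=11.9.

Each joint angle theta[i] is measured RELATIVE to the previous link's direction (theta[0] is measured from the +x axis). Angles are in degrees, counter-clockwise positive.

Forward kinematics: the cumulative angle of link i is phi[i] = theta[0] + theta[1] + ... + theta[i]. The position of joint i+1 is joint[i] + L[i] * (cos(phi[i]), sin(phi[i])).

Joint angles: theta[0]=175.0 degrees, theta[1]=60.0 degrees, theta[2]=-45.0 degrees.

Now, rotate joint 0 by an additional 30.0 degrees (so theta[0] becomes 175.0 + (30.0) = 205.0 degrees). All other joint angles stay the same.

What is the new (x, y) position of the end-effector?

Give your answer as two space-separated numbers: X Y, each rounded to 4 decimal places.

joint[0] = (0.0000, 0.0000)  (base)
link 0: phi[0] = 205 = 205 deg
  cos(205 deg) = -0.9063, sin(205 deg) = -0.4226
  joint[1] = (0.0000, 0.0000) + 6.2 * (-0.9063, -0.4226) = (0.0000 + -5.6191, 0.0000 + -2.6202) = (-5.6191, -2.6202)
link 1: phi[1] = 205 + 60 = 265 deg
  cos(265 deg) = -0.0872, sin(265 deg) = -0.9962
  joint[2] = (-5.6191, -2.6202) + 4.5 * (-0.0872, -0.9962) = (-5.6191 + -0.3922, -2.6202 + -4.4829) = (-6.0113, -7.1031)
link 2: phi[2] = 205 + 60 + -45 = 220 deg
  cos(220 deg) = -0.7660, sin(220 deg) = -0.6428
  joint[3] = (-6.0113, -7.1031) + 11.9 * (-0.7660, -0.6428) = (-6.0113 + -9.1159, -7.1031 + -7.6492) = (-15.1272, -14.7523)
End effector: (-15.1272, -14.7523)

Answer: -15.1272 -14.7523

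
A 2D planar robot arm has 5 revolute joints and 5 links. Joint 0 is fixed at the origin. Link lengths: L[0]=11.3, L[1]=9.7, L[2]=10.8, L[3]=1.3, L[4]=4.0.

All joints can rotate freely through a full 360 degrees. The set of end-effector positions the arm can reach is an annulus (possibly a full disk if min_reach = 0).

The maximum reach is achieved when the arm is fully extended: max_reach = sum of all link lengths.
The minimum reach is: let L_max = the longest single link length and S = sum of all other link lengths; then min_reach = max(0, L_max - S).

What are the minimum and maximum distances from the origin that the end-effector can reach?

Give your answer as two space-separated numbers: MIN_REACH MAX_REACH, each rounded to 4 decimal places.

Answer: 0.0000 37.1000

Derivation:
Link lengths: [11.3, 9.7, 10.8, 1.3, 4.0]
max_reach = 11.3 + 9.7 + 10.8 + 1.3 + 4 = 37.1
L_max = max([11.3, 9.7, 10.8, 1.3, 4.0]) = 11.3
S (sum of others) = 37.1 - 11.3 = 25.8
min_reach = max(0, 11.3 - 25.8) = max(0, -14.5) = 0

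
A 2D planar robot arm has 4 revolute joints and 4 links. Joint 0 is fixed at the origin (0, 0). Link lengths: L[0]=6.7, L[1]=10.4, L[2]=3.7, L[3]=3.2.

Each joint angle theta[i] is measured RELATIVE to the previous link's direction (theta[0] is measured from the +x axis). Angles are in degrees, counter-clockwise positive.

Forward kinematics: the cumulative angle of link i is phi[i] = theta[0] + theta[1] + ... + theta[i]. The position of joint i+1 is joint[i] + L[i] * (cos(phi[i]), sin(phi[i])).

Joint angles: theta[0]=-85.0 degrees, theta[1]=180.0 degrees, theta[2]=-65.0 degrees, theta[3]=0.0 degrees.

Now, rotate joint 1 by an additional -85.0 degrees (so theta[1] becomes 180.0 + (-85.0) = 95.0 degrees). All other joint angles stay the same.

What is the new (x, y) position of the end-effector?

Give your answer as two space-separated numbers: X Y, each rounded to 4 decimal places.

joint[0] = (0.0000, 0.0000)  (base)
link 0: phi[0] = -85 = -85 deg
  cos(-85 deg) = 0.0872, sin(-85 deg) = -0.9962
  joint[1] = (0.0000, 0.0000) + 6.7 * (0.0872, -0.9962) = (0.0000 + 0.5839, 0.0000 + -6.6745) = (0.5839, -6.6745)
link 1: phi[1] = -85 + 95 = 10 deg
  cos(10 deg) = 0.9848, sin(10 deg) = 0.1736
  joint[2] = (0.5839, -6.6745) + 10.4 * (0.9848, 0.1736) = (0.5839 + 10.2420, -6.6745 + 1.8059) = (10.8259, -4.8686)
link 2: phi[2] = -85 + 95 + -65 = -55 deg
  cos(-55 deg) = 0.5736, sin(-55 deg) = -0.8192
  joint[3] = (10.8259, -4.8686) + 3.7 * (0.5736, -0.8192) = (10.8259 + 2.1222, -4.8686 + -3.0309) = (12.9482, -7.8994)
link 3: phi[3] = -85 + 95 + -65 + 0 = -55 deg
  cos(-55 deg) = 0.5736, sin(-55 deg) = -0.8192
  joint[4] = (12.9482, -7.8994) + 3.2 * (0.5736, -0.8192) = (12.9482 + 1.8354, -7.8994 + -2.6213) = (14.7836, -10.5207)
End effector: (14.7836, -10.5207)

Answer: 14.7836 -10.5207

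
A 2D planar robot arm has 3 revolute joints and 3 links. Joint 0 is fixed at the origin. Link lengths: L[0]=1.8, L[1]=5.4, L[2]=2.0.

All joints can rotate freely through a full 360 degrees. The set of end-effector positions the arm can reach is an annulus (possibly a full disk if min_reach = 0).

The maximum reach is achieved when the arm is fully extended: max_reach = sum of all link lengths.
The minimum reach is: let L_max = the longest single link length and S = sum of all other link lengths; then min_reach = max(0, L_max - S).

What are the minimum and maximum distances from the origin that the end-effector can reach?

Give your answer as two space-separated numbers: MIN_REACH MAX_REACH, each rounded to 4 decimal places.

Answer: 1.6000 9.2000

Derivation:
Link lengths: [1.8, 5.4, 2.0]
max_reach = 1.8 + 5.4 + 2 = 9.2
L_max = max([1.8, 5.4, 2.0]) = 5.4
S (sum of others) = 9.2 - 5.4 = 3.8
min_reach = max(0, 5.4 - 3.8) = max(0, 1.6) = 1.6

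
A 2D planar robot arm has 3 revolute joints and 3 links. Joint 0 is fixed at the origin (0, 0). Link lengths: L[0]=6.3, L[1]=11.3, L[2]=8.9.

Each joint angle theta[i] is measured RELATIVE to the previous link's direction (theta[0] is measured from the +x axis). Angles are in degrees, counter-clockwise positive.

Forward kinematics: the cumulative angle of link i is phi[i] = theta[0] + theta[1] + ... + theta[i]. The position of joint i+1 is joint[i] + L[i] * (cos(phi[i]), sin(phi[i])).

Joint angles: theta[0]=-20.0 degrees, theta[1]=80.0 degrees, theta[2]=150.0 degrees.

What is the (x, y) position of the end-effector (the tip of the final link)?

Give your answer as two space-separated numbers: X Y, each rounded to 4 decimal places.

Answer: 3.8624 3.1814

Derivation:
joint[0] = (0.0000, 0.0000)  (base)
link 0: phi[0] = -20 = -20 deg
  cos(-20 deg) = 0.9397, sin(-20 deg) = -0.3420
  joint[1] = (0.0000, 0.0000) + 6.3 * (0.9397, -0.3420) = (0.0000 + 5.9201, 0.0000 + -2.1547) = (5.9201, -2.1547)
link 1: phi[1] = -20 + 80 = 60 deg
  cos(60 deg) = 0.5000, sin(60 deg) = 0.8660
  joint[2] = (5.9201, -2.1547) + 11.3 * (0.5000, 0.8660) = (5.9201 + 5.6500, -2.1547 + 9.7861) = (11.5701, 7.6314)
link 2: phi[2] = -20 + 80 + 150 = 210 deg
  cos(210 deg) = -0.8660, sin(210 deg) = -0.5000
  joint[3] = (11.5701, 7.6314) + 8.9 * (-0.8660, -0.5000) = (11.5701 + -7.7076, 7.6314 + -4.4500) = (3.8624, 3.1814)
End effector: (3.8624, 3.1814)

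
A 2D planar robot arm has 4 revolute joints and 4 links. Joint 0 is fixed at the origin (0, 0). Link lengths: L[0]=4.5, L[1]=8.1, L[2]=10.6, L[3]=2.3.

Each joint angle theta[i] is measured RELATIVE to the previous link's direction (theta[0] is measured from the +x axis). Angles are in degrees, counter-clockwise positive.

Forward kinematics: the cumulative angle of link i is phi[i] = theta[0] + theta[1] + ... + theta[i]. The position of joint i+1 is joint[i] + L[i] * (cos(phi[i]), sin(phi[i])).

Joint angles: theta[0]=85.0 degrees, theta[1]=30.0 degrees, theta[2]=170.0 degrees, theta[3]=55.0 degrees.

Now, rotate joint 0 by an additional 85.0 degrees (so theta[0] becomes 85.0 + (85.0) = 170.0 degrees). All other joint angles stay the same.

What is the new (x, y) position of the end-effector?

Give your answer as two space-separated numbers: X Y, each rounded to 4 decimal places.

Answer: -0.6322 1.9362

Derivation:
joint[0] = (0.0000, 0.0000)  (base)
link 0: phi[0] = 170 = 170 deg
  cos(170 deg) = -0.9848, sin(170 deg) = 0.1736
  joint[1] = (0.0000, 0.0000) + 4.5 * (-0.9848, 0.1736) = (0.0000 + -4.4316, 0.0000 + 0.7814) = (-4.4316, 0.7814)
link 1: phi[1] = 170 + 30 = 200 deg
  cos(200 deg) = -0.9397, sin(200 deg) = -0.3420
  joint[2] = (-4.4316, 0.7814) + 8.1 * (-0.9397, -0.3420) = (-4.4316 + -7.6115, 0.7814 + -2.7704) = (-12.0431, -1.9889)
link 2: phi[2] = 170 + 30 + 170 = 370 deg
  cos(370 deg) = 0.9848, sin(370 deg) = 0.1736
  joint[3] = (-12.0431, -1.9889) + 10.6 * (0.9848, 0.1736) = (-12.0431 + 10.4390, -1.9889 + 1.8407) = (-1.6042, -0.1483)
link 3: phi[3] = 170 + 30 + 170 + 55 = 425 deg
  cos(425 deg) = 0.4226, sin(425 deg) = 0.9063
  joint[4] = (-1.6042, -0.1483) + 2.3 * (0.4226, 0.9063) = (-1.6042 + 0.9720, -0.1483 + 2.0845) = (-0.6322, 1.9362)
End effector: (-0.6322, 1.9362)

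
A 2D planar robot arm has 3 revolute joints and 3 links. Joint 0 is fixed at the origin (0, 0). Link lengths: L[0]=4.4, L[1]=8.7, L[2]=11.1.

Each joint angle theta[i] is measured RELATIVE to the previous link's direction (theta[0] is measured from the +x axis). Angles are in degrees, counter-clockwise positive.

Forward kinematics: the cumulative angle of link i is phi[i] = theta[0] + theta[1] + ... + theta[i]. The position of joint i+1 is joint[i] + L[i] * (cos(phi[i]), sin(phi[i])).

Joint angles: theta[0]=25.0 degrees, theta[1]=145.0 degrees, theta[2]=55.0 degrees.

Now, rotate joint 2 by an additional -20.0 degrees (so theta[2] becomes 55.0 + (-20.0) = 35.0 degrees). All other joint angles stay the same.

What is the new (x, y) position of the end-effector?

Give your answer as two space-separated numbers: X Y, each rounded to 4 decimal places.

Answer: -14.6401 -1.3208

Derivation:
joint[0] = (0.0000, 0.0000)  (base)
link 0: phi[0] = 25 = 25 deg
  cos(25 deg) = 0.9063, sin(25 deg) = 0.4226
  joint[1] = (0.0000, 0.0000) + 4.4 * (0.9063, 0.4226) = (0.0000 + 3.9878, 0.0000 + 1.8595) = (3.9878, 1.8595)
link 1: phi[1] = 25 + 145 = 170 deg
  cos(170 deg) = -0.9848, sin(170 deg) = 0.1736
  joint[2] = (3.9878, 1.8595) + 8.7 * (-0.9848, 0.1736) = (3.9878 + -8.5678, 1.8595 + 1.5107) = (-4.5801, 3.3703)
link 2: phi[2] = 25 + 145 + 35 = 205 deg
  cos(205 deg) = -0.9063, sin(205 deg) = -0.4226
  joint[3] = (-4.5801, 3.3703) + 11.1 * (-0.9063, -0.4226) = (-4.5801 + -10.0600, 3.3703 + -4.6911) = (-14.6401, -1.3208)
End effector: (-14.6401, -1.3208)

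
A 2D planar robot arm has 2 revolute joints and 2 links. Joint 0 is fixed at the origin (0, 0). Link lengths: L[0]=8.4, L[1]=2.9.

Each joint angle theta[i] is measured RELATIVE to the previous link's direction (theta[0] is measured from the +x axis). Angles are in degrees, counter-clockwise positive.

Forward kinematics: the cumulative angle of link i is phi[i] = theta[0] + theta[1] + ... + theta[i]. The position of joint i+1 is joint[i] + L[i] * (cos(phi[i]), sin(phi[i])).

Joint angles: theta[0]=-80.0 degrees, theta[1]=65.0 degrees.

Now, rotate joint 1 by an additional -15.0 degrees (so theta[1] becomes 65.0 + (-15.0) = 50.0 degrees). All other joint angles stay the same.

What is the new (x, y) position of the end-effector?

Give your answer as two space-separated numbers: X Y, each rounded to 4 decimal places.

Answer: 3.9701 -9.7224

Derivation:
joint[0] = (0.0000, 0.0000)  (base)
link 0: phi[0] = -80 = -80 deg
  cos(-80 deg) = 0.1736, sin(-80 deg) = -0.9848
  joint[1] = (0.0000, 0.0000) + 8.4 * (0.1736, -0.9848) = (0.0000 + 1.4586, 0.0000 + -8.2724) = (1.4586, -8.2724)
link 1: phi[1] = -80 + 50 = -30 deg
  cos(-30 deg) = 0.8660, sin(-30 deg) = -0.5000
  joint[2] = (1.4586, -8.2724) + 2.9 * (0.8660, -0.5000) = (1.4586 + 2.5115, -8.2724 + -1.4500) = (3.9701, -9.7224)
End effector: (3.9701, -9.7224)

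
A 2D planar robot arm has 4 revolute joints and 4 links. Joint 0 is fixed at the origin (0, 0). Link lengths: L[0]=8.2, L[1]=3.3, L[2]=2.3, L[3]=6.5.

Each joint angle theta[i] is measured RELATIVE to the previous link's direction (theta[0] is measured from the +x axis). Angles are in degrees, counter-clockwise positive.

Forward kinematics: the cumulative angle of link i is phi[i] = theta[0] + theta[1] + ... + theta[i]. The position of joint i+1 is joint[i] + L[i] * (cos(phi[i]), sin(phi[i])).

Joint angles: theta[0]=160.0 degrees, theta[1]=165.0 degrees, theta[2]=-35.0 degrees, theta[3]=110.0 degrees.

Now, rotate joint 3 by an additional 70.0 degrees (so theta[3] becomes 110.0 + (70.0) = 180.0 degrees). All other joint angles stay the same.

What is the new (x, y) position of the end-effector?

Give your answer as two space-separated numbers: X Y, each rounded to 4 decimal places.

Answer: -6.4388 4.8585

Derivation:
joint[0] = (0.0000, 0.0000)  (base)
link 0: phi[0] = 160 = 160 deg
  cos(160 deg) = -0.9397, sin(160 deg) = 0.3420
  joint[1] = (0.0000, 0.0000) + 8.2 * (-0.9397, 0.3420) = (0.0000 + -7.7055, 0.0000 + 2.8046) = (-7.7055, 2.8046)
link 1: phi[1] = 160 + 165 = 325 deg
  cos(325 deg) = 0.8192, sin(325 deg) = -0.5736
  joint[2] = (-7.7055, 2.8046) + 3.3 * (0.8192, -0.5736) = (-7.7055 + 2.7032, 2.8046 + -1.8928) = (-5.0023, 0.9118)
link 2: phi[2] = 160 + 165 + -35 = 290 deg
  cos(290 deg) = 0.3420, sin(290 deg) = -0.9397
  joint[3] = (-5.0023, 0.9118) + 2.3 * (0.3420, -0.9397) = (-5.0023 + 0.7866, 0.9118 + -2.1613) = (-4.2156, -1.2495)
link 3: phi[3] = 160 + 165 + -35 + 180 = 470 deg
  cos(470 deg) = -0.3420, sin(470 deg) = 0.9397
  joint[4] = (-4.2156, -1.2495) + 6.5 * (-0.3420, 0.9397) = (-4.2156 + -2.2231, -1.2495 + 6.1080) = (-6.4388, 4.8585)
End effector: (-6.4388, 4.8585)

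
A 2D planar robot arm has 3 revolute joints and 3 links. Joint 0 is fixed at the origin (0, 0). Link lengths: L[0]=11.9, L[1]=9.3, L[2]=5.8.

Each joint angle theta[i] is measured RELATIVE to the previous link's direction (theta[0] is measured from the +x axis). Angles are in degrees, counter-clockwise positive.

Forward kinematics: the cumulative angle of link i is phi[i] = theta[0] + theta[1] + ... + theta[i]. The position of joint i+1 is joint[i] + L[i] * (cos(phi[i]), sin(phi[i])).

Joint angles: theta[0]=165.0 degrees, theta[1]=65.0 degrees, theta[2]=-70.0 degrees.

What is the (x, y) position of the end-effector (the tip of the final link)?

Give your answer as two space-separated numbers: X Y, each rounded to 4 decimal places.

Answer: -22.9227 -2.0605

Derivation:
joint[0] = (0.0000, 0.0000)  (base)
link 0: phi[0] = 165 = 165 deg
  cos(165 deg) = -0.9659, sin(165 deg) = 0.2588
  joint[1] = (0.0000, 0.0000) + 11.9 * (-0.9659, 0.2588) = (0.0000 + -11.4945, 0.0000 + 3.0799) = (-11.4945, 3.0799)
link 1: phi[1] = 165 + 65 = 230 deg
  cos(230 deg) = -0.6428, sin(230 deg) = -0.7660
  joint[2] = (-11.4945, 3.0799) + 9.3 * (-0.6428, -0.7660) = (-11.4945 + -5.9779, 3.0799 + -7.1242) = (-17.4724, -4.0443)
link 2: phi[2] = 165 + 65 + -70 = 160 deg
  cos(160 deg) = -0.9397, sin(160 deg) = 0.3420
  joint[3] = (-17.4724, -4.0443) + 5.8 * (-0.9397, 0.3420) = (-17.4724 + -5.4502, -4.0443 + 1.9837) = (-22.9227, -2.0605)
End effector: (-22.9227, -2.0605)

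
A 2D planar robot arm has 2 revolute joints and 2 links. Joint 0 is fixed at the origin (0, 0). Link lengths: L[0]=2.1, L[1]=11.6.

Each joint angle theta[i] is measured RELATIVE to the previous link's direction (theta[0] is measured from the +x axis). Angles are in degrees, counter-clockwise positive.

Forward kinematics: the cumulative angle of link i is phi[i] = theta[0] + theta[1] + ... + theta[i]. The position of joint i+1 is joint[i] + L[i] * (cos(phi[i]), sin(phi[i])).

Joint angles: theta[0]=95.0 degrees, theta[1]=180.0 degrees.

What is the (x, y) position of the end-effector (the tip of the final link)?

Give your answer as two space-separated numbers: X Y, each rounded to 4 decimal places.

Answer: 0.8280 -9.4638

Derivation:
joint[0] = (0.0000, 0.0000)  (base)
link 0: phi[0] = 95 = 95 deg
  cos(95 deg) = -0.0872, sin(95 deg) = 0.9962
  joint[1] = (0.0000, 0.0000) + 2.1 * (-0.0872, 0.9962) = (0.0000 + -0.1830, 0.0000 + 2.0920) = (-0.1830, 2.0920)
link 1: phi[1] = 95 + 180 = 275 deg
  cos(275 deg) = 0.0872, sin(275 deg) = -0.9962
  joint[2] = (-0.1830, 2.0920) + 11.6 * (0.0872, -0.9962) = (-0.1830 + 1.0110, 2.0920 + -11.5559) = (0.8280, -9.4638)
End effector: (0.8280, -9.4638)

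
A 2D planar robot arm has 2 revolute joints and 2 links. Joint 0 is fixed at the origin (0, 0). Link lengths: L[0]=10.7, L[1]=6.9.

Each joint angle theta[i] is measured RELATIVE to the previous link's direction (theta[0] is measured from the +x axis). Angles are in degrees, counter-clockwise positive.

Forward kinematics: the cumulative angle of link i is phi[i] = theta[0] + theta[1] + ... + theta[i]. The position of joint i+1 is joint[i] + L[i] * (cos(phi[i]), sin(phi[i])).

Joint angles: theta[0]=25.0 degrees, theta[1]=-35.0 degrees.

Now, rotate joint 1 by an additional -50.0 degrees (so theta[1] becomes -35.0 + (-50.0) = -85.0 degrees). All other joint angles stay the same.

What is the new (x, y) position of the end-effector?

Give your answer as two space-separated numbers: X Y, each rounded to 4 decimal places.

joint[0] = (0.0000, 0.0000)  (base)
link 0: phi[0] = 25 = 25 deg
  cos(25 deg) = 0.9063, sin(25 deg) = 0.4226
  joint[1] = (0.0000, 0.0000) + 10.7 * (0.9063, 0.4226) = (0.0000 + 9.6975, 0.0000 + 4.5220) = (9.6975, 4.5220)
link 1: phi[1] = 25 + -85 = -60 deg
  cos(-60 deg) = 0.5000, sin(-60 deg) = -0.8660
  joint[2] = (9.6975, 4.5220) + 6.9 * (0.5000, -0.8660) = (9.6975 + 3.4500, 4.5220 + -5.9756) = (13.1475, -1.4536)
End effector: (13.1475, -1.4536)

Answer: 13.1475 -1.4536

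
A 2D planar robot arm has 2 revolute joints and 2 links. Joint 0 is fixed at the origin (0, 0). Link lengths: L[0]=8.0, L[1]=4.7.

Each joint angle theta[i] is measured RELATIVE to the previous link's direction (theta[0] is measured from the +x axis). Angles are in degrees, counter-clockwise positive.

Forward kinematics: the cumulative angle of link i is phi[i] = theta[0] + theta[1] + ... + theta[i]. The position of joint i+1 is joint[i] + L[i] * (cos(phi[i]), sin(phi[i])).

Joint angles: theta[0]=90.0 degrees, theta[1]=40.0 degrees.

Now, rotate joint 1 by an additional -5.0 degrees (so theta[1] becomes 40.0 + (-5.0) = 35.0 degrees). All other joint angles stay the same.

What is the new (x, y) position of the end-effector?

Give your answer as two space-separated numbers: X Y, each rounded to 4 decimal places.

joint[0] = (0.0000, 0.0000)  (base)
link 0: phi[0] = 90 = 90 deg
  cos(90 deg) = 0.0000, sin(90 deg) = 1.0000
  joint[1] = (0.0000, 0.0000) + 8 * (0.0000, 1.0000) = (0.0000 + 0.0000, 0.0000 + 8.0000) = (0.0000, 8.0000)
link 1: phi[1] = 90 + 35 = 125 deg
  cos(125 deg) = -0.5736, sin(125 deg) = 0.8192
  joint[2] = (0.0000, 8.0000) + 4.7 * (-0.5736, 0.8192) = (0.0000 + -2.6958, 8.0000 + 3.8500) = (-2.6958, 11.8500)
End effector: (-2.6958, 11.8500)

Answer: -2.6958 11.8500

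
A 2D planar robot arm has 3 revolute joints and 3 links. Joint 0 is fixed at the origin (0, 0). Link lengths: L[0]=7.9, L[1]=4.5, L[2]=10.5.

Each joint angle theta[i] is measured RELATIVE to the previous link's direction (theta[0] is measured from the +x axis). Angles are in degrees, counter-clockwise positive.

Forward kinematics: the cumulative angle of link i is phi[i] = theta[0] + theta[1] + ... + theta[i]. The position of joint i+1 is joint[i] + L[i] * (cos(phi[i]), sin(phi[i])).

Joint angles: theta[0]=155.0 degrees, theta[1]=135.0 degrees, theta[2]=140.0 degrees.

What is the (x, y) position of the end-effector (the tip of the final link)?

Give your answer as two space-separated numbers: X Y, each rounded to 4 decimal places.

joint[0] = (0.0000, 0.0000)  (base)
link 0: phi[0] = 155 = 155 deg
  cos(155 deg) = -0.9063, sin(155 deg) = 0.4226
  joint[1] = (0.0000, 0.0000) + 7.9 * (-0.9063, 0.4226) = (0.0000 + -7.1598, 0.0000 + 3.3387) = (-7.1598, 3.3387)
link 1: phi[1] = 155 + 135 = 290 deg
  cos(290 deg) = 0.3420, sin(290 deg) = -0.9397
  joint[2] = (-7.1598, 3.3387) + 4.5 * (0.3420, -0.9397) = (-7.1598 + 1.5391, 3.3387 + -4.2286) = (-5.6207, -0.8899)
link 2: phi[2] = 155 + 135 + 140 = 430 deg
  cos(430 deg) = 0.3420, sin(430 deg) = 0.9397
  joint[3] = (-5.6207, -0.8899) + 10.5 * (0.3420, 0.9397) = (-5.6207 + 3.5912, -0.8899 + 9.8668) = (-2.0295, 8.9768)
End effector: (-2.0295, 8.9768)

Answer: -2.0295 8.9768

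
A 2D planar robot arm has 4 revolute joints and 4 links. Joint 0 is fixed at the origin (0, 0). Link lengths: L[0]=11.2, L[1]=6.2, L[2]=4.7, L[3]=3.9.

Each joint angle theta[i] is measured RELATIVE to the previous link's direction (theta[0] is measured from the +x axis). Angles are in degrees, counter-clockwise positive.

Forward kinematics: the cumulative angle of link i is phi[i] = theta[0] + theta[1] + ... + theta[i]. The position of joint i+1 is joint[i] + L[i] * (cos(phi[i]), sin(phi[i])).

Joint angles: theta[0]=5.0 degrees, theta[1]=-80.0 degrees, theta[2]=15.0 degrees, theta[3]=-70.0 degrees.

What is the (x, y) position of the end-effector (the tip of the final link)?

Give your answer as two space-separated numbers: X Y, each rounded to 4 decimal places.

Answer: 12.6052 -12.0705

Derivation:
joint[0] = (0.0000, 0.0000)  (base)
link 0: phi[0] = 5 = 5 deg
  cos(5 deg) = 0.9962, sin(5 deg) = 0.0872
  joint[1] = (0.0000, 0.0000) + 11.2 * (0.9962, 0.0872) = (0.0000 + 11.1574, 0.0000 + 0.9761) = (11.1574, 0.9761)
link 1: phi[1] = 5 + -80 = -75 deg
  cos(-75 deg) = 0.2588, sin(-75 deg) = -0.9659
  joint[2] = (11.1574, 0.9761) + 6.2 * (0.2588, -0.9659) = (11.1574 + 1.6047, 0.9761 + -5.9887) = (12.7621, -5.0126)
link 2: phi[2] = 5 + -80 + 15 = -60 deg
  cos(-60 deg) = 0.5000, sin(-60 deg) = -0.8660
  joint[3] = (12.7621, -5.0126) + 4.7 * (0.5000, -0.8660) = (12.7621 + 2.3500, -5.0126 + -4.0703) = (15.1121, -9.0829)
link 3: phi[3] = 5 + -80 + 15 + -70 = -130 deg
  cos(-130 deg) = -0.6428, sin(-130 deg) = -0.7660
  joint[4] = (15.1121, -9.0829) + 3.9 * (-0.6428, -0.7660) = (15.1121 + -2.5069, -9.0829 + -2.9876) = (12.6052, -12.0705)
End effector: (12.6052, -12.0705)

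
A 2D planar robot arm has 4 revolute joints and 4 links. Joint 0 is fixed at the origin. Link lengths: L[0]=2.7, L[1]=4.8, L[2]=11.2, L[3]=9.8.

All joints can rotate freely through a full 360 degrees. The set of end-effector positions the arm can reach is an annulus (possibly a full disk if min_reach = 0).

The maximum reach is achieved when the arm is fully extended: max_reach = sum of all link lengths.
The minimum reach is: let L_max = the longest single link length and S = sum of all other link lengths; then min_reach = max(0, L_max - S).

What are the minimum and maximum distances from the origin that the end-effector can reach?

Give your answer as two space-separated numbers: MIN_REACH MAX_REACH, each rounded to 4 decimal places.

Answer: 0.0000 28.5000

Derivation:
Link lengths: [2.7, 4.8, 11.2, 9.8]
max_reach = 2.7 + 4.8 + 11.2 + 9.8 = 28.5
L_max = max([2.7, 4.8, 11.2, 9.8]) = 11.2
S (sum of others) = 28.5 - 11.2 = 17.3
min_reach = max(0, 11.2 - 17.3) = max(0, -6.1) = 0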